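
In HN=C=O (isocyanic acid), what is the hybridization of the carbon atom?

sp

The carbon atom — 2 σ bonds, plus two π bonds. Steric number 2, so sp.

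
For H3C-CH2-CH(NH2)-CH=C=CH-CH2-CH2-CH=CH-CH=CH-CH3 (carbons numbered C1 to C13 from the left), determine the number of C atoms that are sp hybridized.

1

C1: sp3
C2: sp3
C3: sp3
C4: sp2
C5: sp ✓
C6: sp2
C7: sp3
C8: sp3
C9: sp2
C10: sp2
C11: sp2
C12: sp2
C13: sp3
C5 → 1 sp carbon.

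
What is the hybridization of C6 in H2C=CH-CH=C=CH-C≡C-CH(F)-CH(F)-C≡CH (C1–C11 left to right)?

C6 is sp: 2 σ bonds, plus two π bonds, 2 electron-density regions.

sp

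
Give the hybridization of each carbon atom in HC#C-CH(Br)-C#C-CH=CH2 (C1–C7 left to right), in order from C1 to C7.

C1 sp, C2 sp, C3 sp3, C4 sp, C5 sp, C6 sp2, C7 sp2

C1 is sp: 2 σ bonds, plus two π bonds, 2 electron-density regions.
C2 carries 2 σ bonds, plus two π bonds, giving a steric number of 2, so it is sp.
C3 (4 σ bonds) has steric number 4: sp3.
C4 has 2 σ bonds, plus two π bonds: steric number 2 → sp.
C5: 2 σ bonds, plus two π bonds; 2 regions of electron density → sp.
C6 has 3 σ bonds, plus one π bond: steric number 3 → sp2.
C7 is sp2: 3 σ bonds, plus one π bond, 3 electron-density regions.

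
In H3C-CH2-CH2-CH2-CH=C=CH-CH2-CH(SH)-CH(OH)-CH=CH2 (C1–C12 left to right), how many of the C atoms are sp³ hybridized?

C1: sp3 ✓
C2: sp3 ✓
C3: sp3 ✓
C4: sp3 ✓
C5: sp2
C6: sp
C7: sp2
C8: sp3 ✓
C9: sp3 ✓
C10: sp3 ✓
C11: sp2
C12: sp2
C1, C2, C3, C4, C8, C9, C10 → 7 sp3 carbons.

7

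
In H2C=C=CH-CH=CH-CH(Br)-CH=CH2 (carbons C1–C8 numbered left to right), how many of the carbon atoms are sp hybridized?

1

C1: sp2
C2: sp ✓
C3: sp2
C4: sp2
C5: sp2
C6: sp3
C7: sp2
C8: sp2
C2 → 1 sp carbon.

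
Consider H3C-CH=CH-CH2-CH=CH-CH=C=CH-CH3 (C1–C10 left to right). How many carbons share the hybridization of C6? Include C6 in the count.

C6 is sp2 (one π bond).
C1: sp3
C2: sp2 ✓
C3: sp2 ✓
C4: sp3
C5: sp2 ✓
C6: sp2 ✓
C7: sp2 ✓
C8: sp
C9: sp2 ✓
C10: sp3
6 carbons are sp2.

6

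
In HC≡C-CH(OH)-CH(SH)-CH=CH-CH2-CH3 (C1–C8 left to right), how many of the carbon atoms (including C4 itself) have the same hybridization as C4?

4

C4 is sp3 (only σ bonds).
C1: sp
C2: sp
C3: sp3 ✓
C4: sp3 ✓
C5: sp2
C6: sp2
C7: sp3 ✓
C8: sp3 ✓
4 carbons are sp3.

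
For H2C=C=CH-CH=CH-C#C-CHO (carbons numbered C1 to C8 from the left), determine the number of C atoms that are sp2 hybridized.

C1: sp2 ✓
C2: sp
C3: sp2 ✓
C4: sp2 ✓
C5: sp2 ✓
C6: sp
C7: sp
C8: sp2 ✓
C1, C3, C4, C5, C8 → 5 sp2 carbons.

5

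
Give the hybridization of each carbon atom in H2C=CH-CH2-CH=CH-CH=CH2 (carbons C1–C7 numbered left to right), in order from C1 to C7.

C1 — 3 σ bonds, plus one π bond. Steric number 3, so sp2.
C2: 3 σ bonds, plus one π bond — 3 electron domains, sp2.
C3: 4 σ bonds — 4 electron domains, sp3.
C4 is sp2: 3 σ bonds, plus one π bond, 3 electron-density regions.
C5 has 3 σ bonds, plus one π bond: steric number 3 → sp2.
C6 — 3 σ bonds, plus one π bond. Steric number 3, so sp2.
C7 — 3 σ bonds, plus one π bond. Steric number 3, so sp2.

C1 sp2, C2 sp2, C3 sp3, C4 sp2, C5 sp2, C6 sp2, C7 sp2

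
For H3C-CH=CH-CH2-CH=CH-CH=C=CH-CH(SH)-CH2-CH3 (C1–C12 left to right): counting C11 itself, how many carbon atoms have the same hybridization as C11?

C11 is sp3 (only σ bonds).
C1: sp3 ✓
C2: sp2
C3: sp2
C4: sp3 ✓
C5: sp2
C6: sp2
C7: sp2
C8: sp
C9: sp2
C10: sp3 ✓
C11: sp3 ✓
C12: sp3 ✓
5 carbons are sp3.

5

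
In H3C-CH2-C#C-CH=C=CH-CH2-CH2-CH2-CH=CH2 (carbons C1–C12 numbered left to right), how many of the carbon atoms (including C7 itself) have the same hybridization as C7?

4

C7 is sp2 (one π bond).
C1: sp3
C2: sp3
C3: sp
C4: sp
C5: sp2 ✓
C6: sp
C7: sp2 ✓
C8: sp3
C9: sp3
C10: sp3
C11: sp2 ✓
C12: sp2 ✓
4 carbons are sp2.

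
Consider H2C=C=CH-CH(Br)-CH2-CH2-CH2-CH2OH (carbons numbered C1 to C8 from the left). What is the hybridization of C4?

sp^3

C4 carries 4 σ bonds, giving a steric number of 4, so it is sp3.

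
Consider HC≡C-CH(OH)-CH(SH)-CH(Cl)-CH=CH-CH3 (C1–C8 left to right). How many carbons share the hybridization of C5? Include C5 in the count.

4

C5 is sp3 (only σ bonds).
C1: sp
C2: sp
C3: sp3 ✓
C4: sp3 ✓
C5: sp3 ✓
C6: sp2
C7: sp2
C8: sp3 ✓
4 carbons are sp3.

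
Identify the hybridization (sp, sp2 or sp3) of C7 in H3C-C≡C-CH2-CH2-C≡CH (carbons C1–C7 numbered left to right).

C7 is sp: 2 σ bonds, plus two π bonds, 2 electron-density regions.

sp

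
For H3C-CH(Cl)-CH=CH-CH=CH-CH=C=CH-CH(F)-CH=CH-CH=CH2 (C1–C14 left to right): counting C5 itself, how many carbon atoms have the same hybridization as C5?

10

C5 is sp2 (one π bond).
C1: sp3
C2: sp3
C3: sp2 ✓
C4: sp2 ✓
C5: sp2 ✓
C6: sp2 ✓
C7: sp2 ✓
C8: sp
C9: sp2 ✓
C10: sp3
C11: sp2 ✓
C12: sp2 ✓
C13: sp2 ✓
C14: sp2 ✓
10 carbons are sp2.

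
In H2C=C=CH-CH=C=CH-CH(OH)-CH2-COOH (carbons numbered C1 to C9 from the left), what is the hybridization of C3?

sp2

C3 carries 3 σ bonds, plus one π bond, giving a steric number of 3, so it is sp2.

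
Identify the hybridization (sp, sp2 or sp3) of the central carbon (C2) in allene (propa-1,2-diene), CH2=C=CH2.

sp

Two σ bonds and two π bonds (one to each neighbour) → sp.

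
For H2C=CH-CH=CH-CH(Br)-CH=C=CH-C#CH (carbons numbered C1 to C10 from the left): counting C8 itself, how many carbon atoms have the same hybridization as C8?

C8 is sp2 (one π bond).
C1: sp2 ✓
C2: sp2 ✓
C3: sp2 ✓
C4: sp2 ✓
C5: sp3
C6: sp2 ✓
C7: sp
C8: sp2 ✓
C9: sp
C10: sp
6 carbons are sp2.

6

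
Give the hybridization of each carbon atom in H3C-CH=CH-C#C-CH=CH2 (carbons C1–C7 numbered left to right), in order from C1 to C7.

C1 sp3, C2 sp2, C3 sp2, C4 sp, C5 sp, C6 sp2, C7 sp2

C1: 4 σ bonds — 4 electron domains, sp3.
C2 is sp2: 3 σ bonds, plus one π bond, 3 electron-density regions.
C3: 3 σ bonds, plus one π bond — 3 electron domains, sp2.
C4 carries 2 σ bonds, plus two π bonds, giving a steric number of 2, so it is sp.
C5 is sp: 2 σ bonds, plus two π bonds, 2 electron-density regions.
C6: 3 σ bonds, plus one π bond — 3 electron domains, sp2.
C7: 3 σ bonds, plus one π bond — 3 electron domains, sp2.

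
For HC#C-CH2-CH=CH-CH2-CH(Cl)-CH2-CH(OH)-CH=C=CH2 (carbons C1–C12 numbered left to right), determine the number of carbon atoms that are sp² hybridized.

C1: sp
C2: sp
C3: sp3
C4: sp2 ✓
C5: sp2 ✓
C6: sp3
C7: sp3
C8: sp3
C9: sp3
C10: sp2 ✓
C11: sp
C12: sp2 ✓
C4, C5, C10, C12 → 4 sp2 carbons.

4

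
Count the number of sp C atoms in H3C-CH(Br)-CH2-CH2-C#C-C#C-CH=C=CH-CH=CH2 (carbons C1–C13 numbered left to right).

5

C1: sp3
C2: sp3
C3: sp3
C4: sp3
C5: sp ✓
C6: sp ✓
C7: sp ✓
C8: sp ✓
C9: sp2
C10: sp ✓
C11: sp2
C12: sp2
C13: sp2
C5, C6, C7, C8, C10 → 5 sp carbons.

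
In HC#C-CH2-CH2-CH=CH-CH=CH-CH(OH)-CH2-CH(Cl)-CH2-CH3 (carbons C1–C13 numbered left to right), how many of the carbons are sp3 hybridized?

C1: sp
C2: sp
C3: sp3 ✓
C4: sp3 ✓
C5: sp2
C6: sp2
C7: sp2
C8: sp2
C9: sp3 ✓
C10: sp3 ✓
C11: sp3 ✓
C12: sp3 ✓
C13: sp3 ✓
C3, C4, C9, C10, C11, C12, C13 → 7 sp3 carbons.

7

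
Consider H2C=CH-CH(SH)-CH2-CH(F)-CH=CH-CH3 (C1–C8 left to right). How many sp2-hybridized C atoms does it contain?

4

C1: sp2 ✓
C2: sp2 ✓
C3: sp3
C4: sp3
C5: sp3
C6: sp2 ✓
C7: sp2 ✓
C8: sp3
C1, C2, C6, C7 → 4 sp2 carbons.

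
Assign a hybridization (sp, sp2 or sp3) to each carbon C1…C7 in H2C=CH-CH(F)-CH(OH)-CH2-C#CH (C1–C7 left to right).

C1 sp2, C2 sp2, C3 sp3, C4 sp3, C5 sp3, C6 sp, C7 sp

C1 — 3 σ bonds, plus one π bond. Steric number 3, so sp2.
C2 carries 3 σ bonds, plus one π bond, giving a steric number of 3, so it is sp2.
C3 is sp3: 4 σ bonds, 4 electron-density regions.
C4: 4 σ bonds; 4 regions of electron density → sp3.
C5 (4 σ bonds) has steric number 4: sp3.
C6 — 2 σ bonds, plus two π bonds. Steric number 2, so sp.
C7 carries 2 σ bonds, plus two π bonds, giving a steric number of 2, so it is sp.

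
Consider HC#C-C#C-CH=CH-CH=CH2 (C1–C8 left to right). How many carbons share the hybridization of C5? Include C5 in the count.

C5 is sp2 (one π bond).
C1: sp
C2: sp
C3: sp
C4: sp
C5: sp2 ✓
C6: sp2 ✓
C7: sp2 ✓
C8: sp2 ✓
4 carbons are sp2.

4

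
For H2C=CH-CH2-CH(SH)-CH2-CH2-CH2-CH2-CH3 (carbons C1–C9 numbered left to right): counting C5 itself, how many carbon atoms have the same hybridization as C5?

7

C5 is sp3 (only σ bonds).
C1: sp2
C2: sp2
C3: sp3 ✓
C4: sp3 ✓
C5: sp3 ✓
C6: sp3 ✓
C7: sp3 ✓
C8: sp3 ✓
C9: sp3 ✓
7 carbons are sp3.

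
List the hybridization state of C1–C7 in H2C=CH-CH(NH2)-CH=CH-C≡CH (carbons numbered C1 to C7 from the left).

C1 sp2, C2 sp2, C3 sp3, C4 sp2, C5 sp2, C6 sp, C7 sp

C1 (3 σ bonds, plus one π bond) has steric number 3: sp2.
C2 — 3 σ bonds, plus one π bond. Steric number 3, so sp2.
C3 is sp3: 4 σ bonds, 4 electron-density regions.
C4: 3 σ bonds, plus one π bond; 3 regions of electron density → sp2.
C5 is sp2: 3 σ bonds, plus one π bond, 3 electron-density regions.
C6 (2 σ bonds, plus two π bonds) has steric number 2: sp.
C7: 2 σ bonds, plus two π bonds — 2 electron domains, sp.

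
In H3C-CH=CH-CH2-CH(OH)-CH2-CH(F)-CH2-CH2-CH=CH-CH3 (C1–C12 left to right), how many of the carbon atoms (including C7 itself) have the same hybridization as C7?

8

C7 is sp3 (only σ bonds).
C1: sp3 ✓
C2: sp2
C3: sp2
C4: sp3 ✓
C5: sp3 ✓
C6: sp3 ✓
C7: sp3 ✓
C8: sp3 ✓
C9: sp3 ✓
C10: sp2
C11: sp2
C12: sp3 ✓
8 carbons are sp3.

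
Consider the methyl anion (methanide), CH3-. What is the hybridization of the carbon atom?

sp3

Three σ bonds + one lone pair = steric number 4 → sp3, pyramidal.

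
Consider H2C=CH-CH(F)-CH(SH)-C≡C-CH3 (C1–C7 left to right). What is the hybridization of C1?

C1 (3 σ bonds, plus one π bond) has steric number 3: sp2.

sp^2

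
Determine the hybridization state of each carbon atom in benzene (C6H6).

Every ring carbon has three σ bonds and contributes one p electron to the aromatic π system.

sp^2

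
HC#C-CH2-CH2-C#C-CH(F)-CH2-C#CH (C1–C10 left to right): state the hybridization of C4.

sp^3

C4: 4 σ bonds — 4 electron domains, sp3.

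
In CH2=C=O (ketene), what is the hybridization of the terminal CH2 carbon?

sp2

The terminal CH2 carbon — 3 σ bonds, plus one π bond. Steric number 3, so sp2.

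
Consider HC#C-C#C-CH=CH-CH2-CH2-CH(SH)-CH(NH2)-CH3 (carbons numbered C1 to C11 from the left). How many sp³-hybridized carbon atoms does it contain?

C1: sp
C2: sp
C3: sp
C4: sp
C5: sp2
C6: sp2
C7: sp3 ✓
C8: sp3 ✓
C9: sp3 ✓
C10: sp3 ✓
C11: sp3 ✓
C7, C8, C9, C10, C11 → 5 sp3 carbons.

5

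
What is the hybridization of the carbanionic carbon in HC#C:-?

One σ bond + one lone pair = steric number 2 → sp.

sp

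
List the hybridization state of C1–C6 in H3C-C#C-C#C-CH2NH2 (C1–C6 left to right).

C1 sp3, C2 sp, C3 sp, C4 sp, C5 sp, C6 sp3

C1 — 4 σ bonds. Steric number 4, so sp3.
C2 is sp: 2 σ bonds, plus two π bonds, 2 electron-density regions.
C3 carries 2 σ bonds, plus two π bonds, giving a steric number of 2, so it is sp.
C4: 2 σ bonds, plus two π bonds — 2 electron domains, sp.
C5 (2 σ bonds, plus two π bonds) has steric number 2: sp.
C6 (4 σ bonds) has steric number 4: sp3.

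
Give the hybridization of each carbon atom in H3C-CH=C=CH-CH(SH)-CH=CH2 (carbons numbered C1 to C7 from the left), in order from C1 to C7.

C1 sp3, C2 sp2, C3 sp, C4 sp2, C5 sp3, C6 sp2, C7 sp2

C1 carries 4 σ bonds, giving a steric number of 4, so it is sp3.
C2: 3 σ bonds, plus one π bond — 3 electron domains, sp2.
C3: 2 σ bonds, plus two π bonds; 2 regions of electron density → sp.
C4: 3 σ bonds, plus one π bond — 3 electron domains, sp2.
C5 is sp3: 4 σ bonds, 4 electron-density regions.
C6 — 3 σ bonds, plus one π bond. Steric number 3, so sp2.
C7 (3 σ bonds, plus one π bond) has steric number 3: sp2.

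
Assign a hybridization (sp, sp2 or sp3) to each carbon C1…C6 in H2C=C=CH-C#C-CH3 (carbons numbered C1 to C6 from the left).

C1: 3 σ bonds, plus one π bond; 3 regions of electron density → sp2.
C2 has 2 σ bonds, plus two π bonds: steric number 2 → sp.
C3 has 3 σ bonds, plus one π bond: steric number 3 → sp2.
C4 has 2 σ bonds, plus two π bonds: steric number 2 → sp.
C5 has 2 σ bonds, plus two π bonds: steric number 2 → sp.
C6 carries 4 σ bonds, giving a steric number of 4, so it is sp3.

C1 sp2, C2 sp, C3 sp2, C4 sp, C5 sp, C6 sp3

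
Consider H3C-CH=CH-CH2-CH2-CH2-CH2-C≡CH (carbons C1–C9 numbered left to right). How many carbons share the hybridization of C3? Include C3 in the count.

2

C3 is sp2 (one π bond).
C1: sp3
C2: sp2 ✓
C3: sp2 ✓
C4: sp3
C5: sp3
C6: sp3
C7: sp3
C8: sp
C9: sp
2 carbons are sp2.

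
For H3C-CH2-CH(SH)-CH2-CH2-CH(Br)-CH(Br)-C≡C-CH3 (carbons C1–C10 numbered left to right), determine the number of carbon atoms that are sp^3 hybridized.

8

C1: sp3 ✓
C2: sp3 ✓
C3: sp3 ✓
C4: sp3 ✓
C5: sp3 ✓
C6: sp3 ✓
C7: sp3 ✓
C8: sp
C9: sp
C10: sp3 ✓
C1, C2, C3, C4, C5, C6, C7, C10 → 8 sp3 carbons.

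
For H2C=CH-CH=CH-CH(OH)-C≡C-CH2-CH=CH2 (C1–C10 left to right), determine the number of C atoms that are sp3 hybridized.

C1: sp2
C2: sp2
C3: sp2
C4: sp2
C5: sp3 ✓
C6: sp
C7: sp
C8: sp3 ✓
C9: sp2
C10: sp2
C5, C8 → 2 sp3 carbons.

2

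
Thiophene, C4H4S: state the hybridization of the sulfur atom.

Analogous to furan: one S lone pair in the aromatic π system, S is sp2.

sp²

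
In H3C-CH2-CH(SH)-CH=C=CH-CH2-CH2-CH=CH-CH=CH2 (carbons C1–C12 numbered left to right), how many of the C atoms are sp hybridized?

C1: sp3
C2: sp3
C3: sp3
C4: sp2
C5: sp ✓
C6: sp2
C7: sp3
C8: sp3
C9: sp2
C10: sp2
C11: sp2
C12: sp2
C5 → 1 sp carbon.

1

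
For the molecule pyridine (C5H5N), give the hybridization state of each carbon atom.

Each carbon atom (3 σ bonds, plus one π bond) has steric number 3: sp2.

sp2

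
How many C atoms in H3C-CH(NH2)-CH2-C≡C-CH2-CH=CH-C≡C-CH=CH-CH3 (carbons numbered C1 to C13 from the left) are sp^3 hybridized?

C1: sp3 ✓
C2: sp3 ✓
C3: sp3 ✓
C4: sp
C5: sp
C6: sp3 ✓
C7: sp2
C8: sp2
C9: sp
C10: sp
C11: sp2
C12: sp2
C13: sp3 ✓
C1, C2, C3, C6, C13 → 5 sp3 carbons.

5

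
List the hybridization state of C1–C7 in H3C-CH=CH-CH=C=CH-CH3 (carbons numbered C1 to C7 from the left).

C1 (4 σ bonds) has steric number 4: sp3.
C2: 3 σ bonds, plus one π bond; 3 regions of electron density → sp2.
C3 — 3 σ bonds, plus one π bond. Steric number 3, so sp2.
C4 — 3 σ bonds, plus one π bond. Steric number 3, so sp2.
C5 carries 2 σ bonds, plus two π bonds, giving a steric number of 2, so it is sp.
C6 (3 σ bonds, plus one π bond) has steric number 3: sp2.
C7 — 4 σ bonds. Steric number 4, so sp3.

C1 sp3, C2 sp2, C3 sp2, C4 sp2, C5 sp, C6 sp2, C7 sp3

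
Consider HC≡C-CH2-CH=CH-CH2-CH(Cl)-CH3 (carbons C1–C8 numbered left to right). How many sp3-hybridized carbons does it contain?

4

C1: sp
C2: sp
C3: sp3 ✓
C4: sp2
C5: sp2
C6: sp3 ✓
C7: sp3 ✓
C8: sp3 ✓
C3, C6, C7, C8 → 4 sp3 carbons.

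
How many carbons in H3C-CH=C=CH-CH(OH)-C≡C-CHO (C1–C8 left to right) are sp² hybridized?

C1: sp3
C2: sp2 ✓
C3: sp
C4: sp2 ✓
C5: sp3
C6: sp
C7: sp
C8: sp2 ✓
C2, C4, C8 → 3 sp2 carbons.

3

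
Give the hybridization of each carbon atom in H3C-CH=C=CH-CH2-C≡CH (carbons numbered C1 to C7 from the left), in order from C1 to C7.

C1 — 4 σ bonds. Steric number 4, so sp3.
C2 has 3 σ bonds, plus one π bond: steric number 3 → sp2.
C3 has 2 σ bonds, plus two π bonds: steric number 2 → sp.
C4 has 3 σ bonds, plus one π bond: steric number 3 → sp2.
C5 carries 4 σ bonds, giving a steric number of 4, so it is sp3.
C6 (2 σ bonds, plus two π bonds) has steric number 2: sp.
C7: 2 σ bonds, plus two π bonds — 2 electron domains, sp.

C1 sp3, C2 sp2, C3 sp, C4 sp2, C5 sp3, C6 sp, C7 sp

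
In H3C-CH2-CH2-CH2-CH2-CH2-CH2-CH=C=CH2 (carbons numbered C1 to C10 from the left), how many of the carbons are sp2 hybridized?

C1: sp3
C2: sp3
C3: sp3
C4: sp3
C5: sp3
C6: sp3
C7: sp3
C8: sp2 ✓
C9: sp
C10: sp2 ✓
C8, C10 → 2 sp2 carbons.

2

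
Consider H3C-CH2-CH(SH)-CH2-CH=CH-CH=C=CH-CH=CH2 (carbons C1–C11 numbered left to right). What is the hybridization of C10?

sp^2

C10 (3 σ bonds, plus one π bond) has steric number 3: sp2.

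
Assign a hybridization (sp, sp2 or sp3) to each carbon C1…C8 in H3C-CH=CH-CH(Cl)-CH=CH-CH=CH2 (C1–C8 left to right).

C1 carries 4 σ bonds, giving a steric number of 4, so it is sp3.
C2: 3 σ bonds, plus one π bond; 3 regions of electron density → sp2.
C3 has 3 σ bonds, plus one π bond: steric number 3 → sp2.
C4: 4 σ bonds — 4 electron domains, sp3.
C5 is sp2: 3 σ bonds, plus one π bond, 3 electron-density regions.
C6 (3 σ bonds, plus one π bond) has steric number 3: sp2.
C7: 3 σ bonds, plus one π bond — 3 electron domains, sp2.
C8: 3 σ bonds, plus one π bond; 3 regions of electron density → sp2.

C1 sp3, C2 sp2, C3 sp2, C4 sp3, C5 sp2, C6 sp2, C7 sp2, C8 sp2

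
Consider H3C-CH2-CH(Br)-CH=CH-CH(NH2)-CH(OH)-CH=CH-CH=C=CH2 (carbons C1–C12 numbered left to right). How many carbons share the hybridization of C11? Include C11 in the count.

1

C11 is sp (two π bonds).
C1: sp3
C2: sp3
C3: sp3
C4: sp2
C5: sp2
C6: sp3
C7: sp3
C8: sp2
C9: sp2
C10: sp2
C11: sp ✓
C12: sp2
1 carbon is sp.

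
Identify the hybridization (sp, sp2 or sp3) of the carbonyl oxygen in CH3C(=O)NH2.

The carbonyl oxygen is sp2: 1 σ bond and 2 lone pairs, plus one π bond, 3 electron-density regions.

sp²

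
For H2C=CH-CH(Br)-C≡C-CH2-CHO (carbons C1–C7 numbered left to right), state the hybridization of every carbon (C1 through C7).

C1 sp2, C2 sp2, C3 sp3, C4 sp, C5 sp, C6 sp3, C7 sp2

C1: 3 σ bonds, plus one π bond — 3 electron domains, sp2.
C2 is sp2: 3 σ bonds, plus one π bond, 3 electron-density regions.
C3 has 4 σ bonds: steric number 4 → sp3.
C4 carries 2 σ bonds, plus two π bonds, giving a steric number of 2, so it is sp.
C5: 2 σ bonds, plus two π bonds — 2 electron domains, sp.
C6 is sp3: 4 σ bonds, 4 electron-density regions.
C7 (3 σ bonds, plus one π bond) has steric number 3: sp2.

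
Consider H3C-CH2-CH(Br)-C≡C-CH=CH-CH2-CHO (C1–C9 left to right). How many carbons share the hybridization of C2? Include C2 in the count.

C2 is sp3 (only σ bonds).
C1: sp3 ✓
C2: sp3 ✓
C3: sp3 ✓
C4: sp
C5: sp
C6: sp2
C7: sp2
C8: sp3 ✓
C9: sp2
4 carbons are sp3.

4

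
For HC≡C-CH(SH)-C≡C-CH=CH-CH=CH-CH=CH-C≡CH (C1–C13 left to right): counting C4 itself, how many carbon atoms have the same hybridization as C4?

C4 is sp (two π bonds).
C1: sp ✓
C2: sp ✓
C3: sp3
C4: sp ✓
C5: sp ✓
C6: sp2
C7: sp2
C8: sp2
C9: sp2
C10: sp2
C11: sp2
C12: sp ✓
C13: sp ✓
6 carbons are sp.

6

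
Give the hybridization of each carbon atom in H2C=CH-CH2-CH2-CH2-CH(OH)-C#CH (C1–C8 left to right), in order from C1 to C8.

C1: 3 σ bonds, plus one π bond; 3 regions of electron density → sp2.
C2 is sp2: 3 σ bonds, plus one π bond, 3 electron-density regions.
C3 is sp3: 4 σ bonds, 4 electron-density regions.
C4 is sp3: 4 σ bonds, 4 electron-density regions.
C5 (4 σ bonds) has steric number 4: sp3.
C6: 4 σ bonds; 4 regions of electron density → sp3.
C7: 2 σ bonds, plus two π bonds — 2 electron domains, sp.
C8 has 2 σ bonds, plus two π bonds: steric number 2 → sp.

C1 sp2, C2 sp2, C3 sp3, C4 sp3, C5 sp3, C6 sp3, C7 sp, C8 sp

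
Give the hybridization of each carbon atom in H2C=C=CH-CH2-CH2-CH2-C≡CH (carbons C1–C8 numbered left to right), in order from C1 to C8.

C1 is sp2: 3 σ bonds, plus one π bond, 3 electron-density regions.
C2 is sp: 2 σ bonds, plus two π bonds, 2 electron-density regions.
C3: 3 σ bonds, plus one π bond — 3 electron domains, sp2.
C4: 4 σ bonds — 4 electron domains, sp3.
C5 (4 σ bonds) has steric number 4: sp3.
C6 (4 σ bonds) has steric number 4: sp3.
C7: 2 σ bonds, plus two π bonds — 2 electron domains, sp.
C8 carries 2 σ bonds, plus two π bonds, giving a steric number of 2, so it is sp.

C1 sp2, C2 sp, C3 sp2, C4 sp3, C5 sp3, C6 sp3, C7 sp, C8 sp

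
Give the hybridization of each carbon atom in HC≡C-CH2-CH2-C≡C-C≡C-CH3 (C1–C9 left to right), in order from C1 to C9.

C1 is sp: 2 σ bonds, plus two π bonds, 2 electron-density regions.
C2 — 2 σ bonds, plus two π bonds. Steric number 2, so sp.
C3 has 4 σ bonds: steric number 4 → sp3.
C4 (4 σ bonds) has steric number 4: sp3.
C5: 2 σ bonds, plus two π bonds; 2 regions of electron density → sp.
C6 is sp: 2 σ bonds, plus two π bonds, 2 electron-density regions.
C7 has 2 σ bonds, plus two π bonds: steric number 2 → sp.
C8 (2 σ bonds, plus two π bonds) has steric number 2: sp.
C9 carries 4 σ bonds, giving a steric number of 4, so it is sp3.

C1 sp, C2 sp, C3 sp3, C4 sp3, C5 sp, C6 sp, C7 sp, C8 sp, C9 sp3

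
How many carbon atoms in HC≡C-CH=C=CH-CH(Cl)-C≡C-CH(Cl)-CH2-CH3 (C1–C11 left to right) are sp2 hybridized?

2

C1: sp
C2: sp
C3: sp2 ✓
C4: sp
C5: sp2 ✓
C6: sp3
C7: sp
C8: sp
C9: sp3
C10: sp3
C11: sp3
C3, C5 → 2 sp2 carbons.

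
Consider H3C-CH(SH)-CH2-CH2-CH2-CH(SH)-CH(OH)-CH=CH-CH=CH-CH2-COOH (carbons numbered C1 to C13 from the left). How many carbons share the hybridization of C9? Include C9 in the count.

5

C9 is sp2 (one π bond).
C1: sp3
C2: sp3
C3: sp3
C4: sp3
C5: sp3
C6: sp3
C7: sp3
C8: sp2 ✓
C9: sp2 ✓
C10: sp2 ✓
C11: sp2 ✓
C12: sp3
C13: sp2 ✓
5 carbons are sp2.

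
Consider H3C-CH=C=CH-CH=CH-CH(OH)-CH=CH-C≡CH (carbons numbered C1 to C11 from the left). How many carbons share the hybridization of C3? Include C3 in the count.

C3 is sp (two π bonds).
C1: sp3
C2: sp2
C3: sp ✓
C4: sp2
C5: sp2
C6: sp2
C7: sp3
C8: sp2
C9: sp2
C10: sp ✓
C11: sp ✓
3 carbons are sp.

3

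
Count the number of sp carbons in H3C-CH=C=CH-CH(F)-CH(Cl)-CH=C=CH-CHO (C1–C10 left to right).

C1: sp3
C2: sp2
C3: sp ✓
C4: sp2
C5: sp3
C6: sp3
C7: sp2
C8: sp ✓
C9: sp2
C10: sp2
C3, C8 → 2 sp carbons.

2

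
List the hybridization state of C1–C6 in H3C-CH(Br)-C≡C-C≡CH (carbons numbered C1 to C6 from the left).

C1: 4 σ bonds; 4 regions of electron density → sp3.
C2 — 4 σ bonds. Steric number 4, so sp3.
C3 carries 2 σ bonds, plus two π bonds, giving a steric number of 2, so it is sp.
C4 carries 2 σ bonds, plus two π bonds, giving a steric number of 2, so it is sp.
C5 (2 σ bonds, plus two π bonds) has steric number 2: sp.
C6 has 2 σ bonds, plus two π bonds: steric number 2 → sp.

C1 sp3, C2 sp3, C3 sp, C4 sp, C5 sp, C6 sp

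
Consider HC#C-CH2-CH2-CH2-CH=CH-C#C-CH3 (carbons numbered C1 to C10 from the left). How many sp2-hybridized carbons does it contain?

C1: sp
C2: sp
C3: sp3
C4: sp3
C5: sp3
C6: sp2 ✓
C7: sp2 ✓
C8: sp
C9: sp
C10: sp3
C6, C7 → 2 sp2 carbons.

2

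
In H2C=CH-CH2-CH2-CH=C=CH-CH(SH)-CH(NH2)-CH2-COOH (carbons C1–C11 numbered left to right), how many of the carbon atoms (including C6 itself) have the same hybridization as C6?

1

C6 is sp (two π bonds).
C1: sp2
C2: sp2
C3: sp3
C4: sp3
C5: sp2
C6: sp ✓
C7: sp2
C8: sp3
C9: sp3
C10: sp3
C11: sp2
1 carbon is sp.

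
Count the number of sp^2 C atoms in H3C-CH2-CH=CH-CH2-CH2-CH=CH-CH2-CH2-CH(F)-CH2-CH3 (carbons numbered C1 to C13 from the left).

C1: sp3
C2: sp3
C3: sp2 ✓
C4: sp2 ✓
C5: sp3
C6: sp3
C7: sp2 ✓
C8: sp2 ✓
C9: sp3
C10: sp3
C11: sp3
C12: sp3
C13: sp3
C3, C4, C7, C8 → 4 sp2 carbons.

4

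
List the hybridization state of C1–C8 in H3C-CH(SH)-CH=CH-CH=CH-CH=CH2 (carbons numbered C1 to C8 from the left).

C1 — 4 σ bonds. Steric number 4, so sp3.
C2 has 4 σ bonds: steric number 4 → sp3.
C3: 3 σ bonds, plus one π bond; 3 regions of electron density → sp2.
C4: 3 σ bonds, plus one π bond — 3 electron domains, sp2.
C5 is sp2: 3 σ bonds, plus one π bond, 3 electron-density regions.
C6 (3 σ bonds, plus one π bond) has steric number 3: sp2.
C7 has 3 σ bonds, plus one π bond: steric number 3 → sp2.
C8 carries 3 σ bonds, plus one π bond, giving a steric number of 3, so it is sp2.

C1 sp3, C2 sp3, C3 sp2, C4 sp2, C5 sp2, C6 sp2, C7 sp2, C8 sp2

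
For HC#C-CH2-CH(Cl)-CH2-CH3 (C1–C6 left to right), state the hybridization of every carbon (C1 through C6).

C1 sp, C2 sp, C3 sp3, C4 sp3, C5 sp3, C6 sp3

C1: 2 σ bonds, plus two π bonds; 2 regions of electron density → sp.
C2 carries 2 σ bonds, plus two π bonds, giving a steric number of 2, so it is sp.
C3 is sp3: 4 σ bonds, 4 electron-density regions.
C4: 4 σ bonds; 4 regions of electron density → sp3.
C5 carries 4 σ bonds, giving a steric number of 4, so it is sp3.
C6 is sp3: 4 σ bonds, 4 electron-density regions.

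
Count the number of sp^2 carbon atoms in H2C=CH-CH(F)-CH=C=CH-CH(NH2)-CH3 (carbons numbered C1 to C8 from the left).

4

C1: sp2 ✓
C2: sp2 ✓
C3: sp3
C4: sp2 ✓
C5: sp
C6: sp2 ✓
C7: sp3
C8: sp3
C1, C2, C4, C6 → 4 sp2 carbons.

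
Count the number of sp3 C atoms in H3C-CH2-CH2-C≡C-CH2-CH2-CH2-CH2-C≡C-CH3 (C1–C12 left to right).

C1: sp3 ✓
C2: sp3 ✓
C3: sp3 ✓
C4: sp
C5: sp
C6: sp3 ✓
C7: sp3 ✓
C8: sp3 ✓
C9: sp3 ✓
C10: sp
C11: sp
C12: sp3 ✓
C1, C2, C3, C6, C7, C8, C9, C12 → 8 sp3 carbons.

8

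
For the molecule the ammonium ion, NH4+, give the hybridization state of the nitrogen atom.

sp³

Four σ bonds, no lone pair → sp3, tetrahedral.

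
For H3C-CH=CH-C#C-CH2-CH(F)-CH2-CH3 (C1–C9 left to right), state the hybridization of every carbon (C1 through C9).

C1 sp3, C2 sp2, C3 sp2, C4 sp, C5 sp, C6 sp3, C7 sp3, C8 sp3, C9 sp3

C1 is sp3: 4 σ bonds, 4 electron-density regions.
C2 is sp2: 3 σ bonds, plus one π bond, 3 electron-density regions.
C3 is sp2: 3 σ bonds, plus one π bond, 3 electron-density regions.
C4 carries 2 σ bonds, plus two π bonds, giving a steric number of 2, so it is sp.
C5: 2 σ bonds, plus two π bonds — 2 electron domains, sp.
C6: 4 σ bonds; 4 regions of electron density → sp3.
C7: 4 σ bonds; 4 regions of electron density → sp3.
C8 has 4 σ bonds: steric number 4 → sp3.
C9 — 4 σ bonds. Steric number 4, so sp3.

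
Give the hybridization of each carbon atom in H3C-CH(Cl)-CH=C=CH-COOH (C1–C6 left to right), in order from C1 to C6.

C1 has 4 σ bonds: steric number 4 → sp3.
C2 carries 4 σ bonds, giving a steric number of 4, so it is sp3.
C3 carries 3 σ bonds, plus one π bond, giving a steric number of 3, so it is sp2.
C4: 2 σ bonds, plus two π bonds — 2 electron domains, sp.
C5 is sp2: 3 σ bonds, plus one π bond, 3 electron-density regions.
C6 is sp2: 3 σ bonds, plus one π bond, 3 electron-density regions.

C1 sp3, C2 sp3, C3 sp2, C4 sp, C5 sp2, C6 sp2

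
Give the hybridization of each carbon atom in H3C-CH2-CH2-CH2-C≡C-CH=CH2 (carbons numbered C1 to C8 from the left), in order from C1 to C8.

C1 carries 4 σ bonds, giving a steric number of 4, so it is sp3.
C2 is sp3: 4 σ bonds, 4 electron-density regions.
C3: 4 σ bonds; 4 regions of electron density → sp3.
C4: 4 σ bonds; 4 regions of electron density → sp3.
C5 — 2 σ bonds, plus two π bonds. Steric number 2, so sp.
C6 (2 σ bonds, plus two π bonds) has steric number 2: sp.
C7 carries 3 σ bonds, plus one π bond, giving a steric number of 3, so it is sp2.
C8 (3 σ bonds, plus one π bond) has steric number 3: sp2.

C1 sp3, C2 sp3, C3 sp3, C4 sp3, C5 sp, C6 sp, C7 sp2, C8 sp2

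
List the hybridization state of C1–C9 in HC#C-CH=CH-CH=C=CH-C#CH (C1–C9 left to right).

C1: 2 σ bonds, plus two π bonds; 2 regions of electron density → sp.
C2 is sp: 2 σ bonds, plus two π bonds, 2 electron-density regions.
C3 is sp2: 3 σ bonds, plus one π bond, 3 electron-density regions.
C4 is sp2: 3 σ bonds, plus one π bond, 3 electron-density regions.
C5 is sp2: 3 σ bonds, plus one π bond, 3 electron-density regions.
C6 carries 2 σ bonds, plus two π bonds, giving a steric number of 2, so it is sp.
C7: 3 σ bonds, plus one π bond — 3 electron domains, sp2.
C8 carries 2 σ bonds, plus two π bonds, giving a steric number of 2, so it is sp.
C9 is sp: 2 σ bonds, plus two π bonds, 2 electron-density regions.

C1 sp, C2 sp, C3 sp2, C4 sp2, C5 sp2, C6 sp, C7 sp2, C8 sp, C9 sp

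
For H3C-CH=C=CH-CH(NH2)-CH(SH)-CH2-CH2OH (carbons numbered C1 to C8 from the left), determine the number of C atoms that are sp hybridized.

1

C1: sp3
C2: sp2
C3: sp ✓
C4: sp2
C5: sp3
C6: sp3
C7: sp3
C8: sp3
C3 → 1 sp carbon.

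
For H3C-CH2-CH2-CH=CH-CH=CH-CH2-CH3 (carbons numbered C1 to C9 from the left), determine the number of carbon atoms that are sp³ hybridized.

C1: sp3 ✓
C2: sp3 ✓
C3: sp3 ✓
C4: sp2
C5: sp2
C6: sp2
C7: sp2
C8: sp3 ✓
C9: sp3 ✓
C1, C2, C3, C8, C9 → 5 sp3 carbons.

5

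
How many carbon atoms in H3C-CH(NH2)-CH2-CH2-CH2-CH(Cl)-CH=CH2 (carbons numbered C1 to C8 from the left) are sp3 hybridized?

6

C1: sp3 ✓
C2: sp3 ✓
C3: sp3 ✓
C4: sp3 ✓
C5: sp3 ✓
C6: sp3 ✓
C7: sp2
C8: sp2
C1, C2, C3, C4, C5, C6 → 6 sp3 carbons.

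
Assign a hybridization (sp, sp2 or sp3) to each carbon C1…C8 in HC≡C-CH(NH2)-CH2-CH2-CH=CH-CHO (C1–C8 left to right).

C1 is sp: 2 σ bonds, plus two π bonds, 2 electron-density regions.
C2 — 2 σ bonds, plus two π bonds. Steric number 2, so sp.
C3: 4 σ bonds — 4 electron domains, sp3.
C4 carries 4 σ bonds, giving a steric number of 4, so it is sp3.
C5: 4 σ bonds; 4 regions of electron density → sp3.
C6: 3 σ bonds, plus one π bond; 3 regions of electron density → sp2.
C7: 3 σ bonds, plus one π bond — 3 electron domains, sp2.
C8: 3 σ bonds, plus one π bond — 3 electron domains, sp2.

C1 sp, C2 sp, C3 sp3, C4 sp3, C5 sp3, C6 sp2, C7 sp2, C8 sp2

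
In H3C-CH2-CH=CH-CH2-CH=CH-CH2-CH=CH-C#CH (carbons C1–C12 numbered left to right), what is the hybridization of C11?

C11: 2 σ bonds, plus two π bonds; 2 regions of electron density → sp.

sp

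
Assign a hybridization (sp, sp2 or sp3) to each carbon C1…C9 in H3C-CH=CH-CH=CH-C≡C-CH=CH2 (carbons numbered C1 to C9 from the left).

C1 sp3, C2 sp2, C3 sp2, C4 sp2, C5 sp2, C6 sp, C7 sp, C8 sp2, C9 sp2

C1 has 4 σ bonds: steric number 4 → sp3.
C2: 3 σ bonds, plus one π bond; 3 regions of electron density → sp2.
C3 has 3 σ bonds, plus one π bond: steric number 3 → sp2.
C4 — 3 σ bonds, plus one π bond. Steric number 3, so sp2.
C5 (3 σ bonds, plus one π bond) has steric number 3: sp2.
C6 has 2 σ bonds, plus two π bonds: steric number 2 → sp.
C7 has 2 σ bonds, plus two π bonds: steric number 2 → sp.
C8 carries 3 σ bonds, plus one π bond, giving a steric number of 3, so it is sp2.
C9 has 3 σ bonds, plus one π bond: steric number 3 → sp2.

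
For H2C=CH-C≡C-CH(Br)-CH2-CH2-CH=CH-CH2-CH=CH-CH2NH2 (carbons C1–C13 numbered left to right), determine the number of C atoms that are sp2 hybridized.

C1: sp2 ✓
C2: sp2 ✓
C3: sp
C4: sp
C5: sp3
C6: sp3
C7: sp3
C8: sp2 ✓
C9: sp2 ✓
C10: sp3
C11: sp2 ✓
C12: sp2 ✓
C13: sp3
C1, C2, C8, C9, C11, C12 → 6 sp2 carbons.

6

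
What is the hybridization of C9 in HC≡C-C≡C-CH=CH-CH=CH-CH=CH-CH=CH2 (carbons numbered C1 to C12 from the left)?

C9 carries 3 σ bonds, plus one π bond, giving a steric number of 3, so it is sp2.

sp2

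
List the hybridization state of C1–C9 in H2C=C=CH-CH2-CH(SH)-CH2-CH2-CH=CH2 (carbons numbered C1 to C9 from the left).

C1 sp2, C2 sp, C3 sp2, C4 sp3, C5 sp3, C6 sp3, C7 sp3, C8 sp2, C9 sp2

C1 is sp2: 3 σ bonds, plus one π bond, 3 electron-density regions.
C2: 2 σ bonds, plus two π bonds — 2 electron domains, sp.
C3: 3 σ bonds, plus one π bond; 3 regions of electron density → sp2.
C4 (4 σ bonds) has steric number 4: sp3.
C5 (4 σ bonds) has steric number 4: sp3.
C6 (4 σ bonds) has steric number 4: sp3.
C7 has 4 σ bonds: steric number 4 → sp3.
C8: 3 σ bonds, plus one π bond; 3 regions of electron density → sp2.
C9 is sp2: 3 σ bonds, plus one π bond, 3 electron-density regions.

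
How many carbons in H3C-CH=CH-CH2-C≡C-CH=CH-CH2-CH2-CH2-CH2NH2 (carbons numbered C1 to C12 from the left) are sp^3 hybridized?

6

C1: sp3 ✓
C2: sp2
C3: sp2
C4: sp3 ✓
C5: sp
C6: sp
C7: sp2
C8: sp2
C9: sp3 ✓
C10: sp3 ✓
C11: sp3 ✓
C12: sp3 ✓
C1, C4, C9, C10, C11, C12 → 6 sp3 carbons.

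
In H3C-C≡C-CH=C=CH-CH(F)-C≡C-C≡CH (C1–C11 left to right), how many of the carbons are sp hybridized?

C1: sp3
C2: sp ✓
C3: sp ✓
C4: sp2
C5: sp ✓
C6: sp2
C7: sp3
C8: sp ✓
C9: sp ✓
C10: sp ✓
C11: sp ✓
C2, C3, C5, C8, C9, C10, C11 → 7 sp carbons.

7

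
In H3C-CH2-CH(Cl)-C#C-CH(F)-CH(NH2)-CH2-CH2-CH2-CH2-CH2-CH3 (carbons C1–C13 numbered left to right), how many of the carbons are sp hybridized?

C1: sp3
C2: sp3
C3: sp3
C4: sp ✓
C5: sp ✓
C6: sp3
C7: sp3
C8: sp3
C9: sp3
C10: sp3
C11: sp3
C12: sp3
C13: sp3
C4, C5 → 2 sp carbons.

2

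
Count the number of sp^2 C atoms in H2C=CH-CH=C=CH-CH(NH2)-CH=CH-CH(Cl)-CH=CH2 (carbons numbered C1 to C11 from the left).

8

C1: sp2 ✓
C2: sp2 ✓
C3: sp2 ✓
C4: sp
C5: sp2 ✓
C6: sp3
C7: sp2 ✓
C8: sp2 ✓
C9: sp3
C10: sp2 ✓
C11: sp2 ✓
C1, C2, C3, C5, C7, C8, C10, C11 → 8 sp2 carbons.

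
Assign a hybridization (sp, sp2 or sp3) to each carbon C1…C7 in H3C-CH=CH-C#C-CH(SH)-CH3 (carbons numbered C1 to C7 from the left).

C1 (4 σ bonds) has steric number 4: sp3.
C2 carries 3 σ bonds, plus one π bond, giving a steric number of 3, so it is sp2.
C3 — 3 σ bonds, plus one π bond. Steric number 3, so sp2.
C4 is sp: 2 σ bonds, plus two π bonds, 2 electron-density regions.
C5 (2 σ bonds, plus two π bonds) has steric number 2: sp.
C6: 4 σ bonds; 4 regions of electron density → sp3.
C7 carries 4 σ bonds, giving a steric number of 4, so it is sp3.

C1 sp3, C2 sp2, C3 sp2, C4 sp, C5 sp, C6 sp3, C7 sp3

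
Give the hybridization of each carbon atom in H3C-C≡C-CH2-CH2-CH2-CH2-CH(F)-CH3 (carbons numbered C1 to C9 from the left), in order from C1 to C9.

C1: 4 σ bonds; 4 regions of electron density → sp3.
C2: 2 σ bonds, plus two π bonds; 2 regions of electron density → sp.
C3 is sp: 2 σ bonds, plus two π bonds, 2 electron-density regions.
C4 — 4 σ bonds. Steric number 4, so sp3.
C5: 4 σ bonds; 4 regions of electron density → sp3.
C6 carries 4 σ bonds, giving a steric number of 4, so it is sp3.
C7 is sp3: 4 σ bonds, 4 electron-density regions.
C8 has 4 σ bonds: steric number 4 → sp3.
C9: 4 σ bonds — 4 electron domains, sp3.

C1 sp3, C2 sp, C3 sp, C4 sp3, C5 sp3, C6 sp3, C7 sp3, C8 sp3, C9 sp3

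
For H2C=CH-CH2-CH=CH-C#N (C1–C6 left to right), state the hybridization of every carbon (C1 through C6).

C1 sp2, C2 sp2, C3 sp3, C4 sp2, C5 sp2, C6 sp

C1 is sp2: 3 σ bonds, plus one π bond, 3 electron-density regions.
C2 is sp2: 3 σ bonds, plus one π bond, 3 electron-density regions.
C3: 4 σ bonds; 4 regions of electron density → sp3.
C4: 3 σ bonds, plus one π bond; 3 regions of electron density → sp2.
C5: 3 σ bonds, plus one π bond; 3 regions of electron density → sp2.
C6 carries 2 σ bonds, plus two π bonds, giving a steric number of 2, so it is sp.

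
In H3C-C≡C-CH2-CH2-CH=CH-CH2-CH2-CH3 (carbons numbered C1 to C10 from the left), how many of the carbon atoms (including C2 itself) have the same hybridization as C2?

2

C2 is sp (two π bonds).
C1: sp3
C2: sp ✓
C3: sp ✓
C4: sp3
C5: sp3
C6: sp2
C7: sp2
C8: sp3
C9: sp3
C10: sp3
2 carbons are sp.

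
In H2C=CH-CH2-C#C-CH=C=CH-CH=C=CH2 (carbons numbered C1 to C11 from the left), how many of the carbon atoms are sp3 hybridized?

C1: sp2
C2: sp2
C3: sp3 ✓
C4: sp
C5: sp
C6: sp2
C7: sp
C8: sp2
C9: sp2
C10: sp
C11: sp2
C3 → 1 sp3 carbon.

1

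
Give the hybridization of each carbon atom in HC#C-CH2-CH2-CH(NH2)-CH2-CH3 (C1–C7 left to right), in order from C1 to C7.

C1 sp, C2 sp, C3 sp3, C4 sp3, C5 sp3, C6 sp3, C7 sp3

C1 is sp: 2 σ bonds, plus two π bonds, 2 electron-density regions.
C2 (2 σ bonds, plus two π bonds) has steric number 2: sp.
C3 carries 4 σ bonds, giving a steric number of 4, so it is sp3.
C4 (4 σ bonds) has steric number 4: sp3.
C5 has 4 σ bonds: steric number 4 → sp3.
C6 (4 σ bonds) has steric number 4: sp3.
C7: 4 σ bonds; 4 regions of electron density → sp3.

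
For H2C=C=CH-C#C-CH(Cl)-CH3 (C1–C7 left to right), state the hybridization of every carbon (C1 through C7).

C1 sp2, C2 sp, C3 sp2, C4 sp, C5 sp, C6 sp3, C7 sp3

C1 carries 3 σ bonds, plus one π bond, giving a steric number of 3, so it is sp2.
C2: 2 σ bonds, plus two π bonds; 2 regions of electron density → sp.
C3 (3 σ bonds, plus one π bond) has steric number 3: sp2.
C4 is sp: 2 σ bonds, plus two π bonds, 2 electron-density regions.
C5: 2 σ bonds, plus two π bonds; 2 regions of electron density → sp.
C6: 4 σ bonds — 4 electron domains, sp3.
C7 carries 4 σ bonds, giving a steric number of 4, so it is sp3.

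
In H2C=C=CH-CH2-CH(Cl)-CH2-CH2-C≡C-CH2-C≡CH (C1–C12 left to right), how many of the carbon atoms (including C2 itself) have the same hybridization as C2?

5

C2 is sp (two π bonds).
C1: sp2
C2: sp ✓
C3: sp2
C4: sp3
C5: sp3
C6: sp3
C7: sp3
C8: sp ✓
C9: sp ✓
C10: sp3
C11: sp ✓
C12: sp ✓
5 carbons are sp.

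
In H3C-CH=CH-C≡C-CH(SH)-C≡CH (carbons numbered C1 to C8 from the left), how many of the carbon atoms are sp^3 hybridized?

C1: sp3 ✓
C2: sp2
C3: sp2
C4: sp
C5: sp
C6: sp3 ✓
C7: sp
C8: sp
C1, C6 → 2 sp3 carbons.

2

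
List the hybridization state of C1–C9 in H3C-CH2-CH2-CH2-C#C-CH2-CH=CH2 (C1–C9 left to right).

C1 has 4 σ bonds: steric number 4 → sp3.
C2 (4 σ bonds) has steric number 4: sp3.
C3: 4 σ bonds; 4 regions of electron density → sp3.
C4 — 4 σ bonds. Steric number 4, so sp3.
C5 carries 2 σ bonds, plus two π bonds, giving a steric number of 2, so it is sp.
C6 (2 σ bonds, plus two π bonds) has steric number 2: sp.
C7 has 4 σ bonds: steric number 4 → sp3.
C8 (3 σ bonds, plus one π bond) has steric number 3: sp2.
C9 (3 σ bonds, plus one π bond) has steric number 3: sp2.

C1 sp3, C2 sp3, C3 sp3, C4 sp3, C5 sp, C6 sp, C7 sp3, C8 sp2, C9 sp2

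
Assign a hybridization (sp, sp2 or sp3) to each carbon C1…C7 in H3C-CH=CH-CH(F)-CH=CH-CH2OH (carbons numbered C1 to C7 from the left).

C1 sp3, C2 sp2, C3 sp2, C4 sp3, C5 sp2, C6 sp2, C7 sp3

C1 has 4 σ bonds: steric number 4 → sp3.
C2 carries 3 σ bonds, plus one π bond, giving a steric number of 3, so it is sp2.
C3: 3 σ bonds, plus one π bond — 3 electron domains, sp2.
C4 has 4 σ bonds: steric number 4 → sp3.
C5 has 3 σ bonds, plus one π bond: steric number 3 → sp2.
C6 has 3 σ bonds, plus one π bond: steric number 3 → sp2.
C7 is sp3: 4 σ bonds, 4 electron-density regions.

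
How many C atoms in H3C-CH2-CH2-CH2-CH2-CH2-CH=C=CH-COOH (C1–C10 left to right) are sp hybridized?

1

C1: sp3
C2: sp3
C3: sp3
C4: sp3
C5: sp3
C6: sp3
C7: sp2
C8: sp ✓
C9: sp2
C10: sp2
C8 → 1 sp carbon.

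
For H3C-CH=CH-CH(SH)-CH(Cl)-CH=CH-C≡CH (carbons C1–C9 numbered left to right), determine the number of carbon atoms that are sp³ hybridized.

3

C1: sp3 ✓
C2: sp2
C3: sp2
C4: sp3 ✓
C5: sp3 ✓
C6: sp2
C7: sp2
C8: sp
C9: sp
C1, C4, C5 → 3 sp3 carbons.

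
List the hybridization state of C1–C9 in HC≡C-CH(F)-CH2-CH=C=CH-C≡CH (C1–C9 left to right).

C1 sp, C2 sp, C3 sp3, C4 sp3, C5 sp2, C6 sp, C7 sp2, C8 sp, C9 sp

C1 (2 σ bonds, plus two π bonds) has steric number 2: sp.
C2 carries 2 σ bonds, plus two π bonds, giving a steric number of 2, so it is sp.
C3 — 4 σ bonds. Steric number 4, so sp3.
C4 is sp3: 4 σ bonds, 4 electron-density regions.
C5 (3 σ bonds, plus one π bond) has steric number 3: sp2.
C6: 2 σ bonds, plus two π bonds — 2 electron domains, sp.
C7 is sp2: 3 σ bonds, plus one π bond, 3 electron-density regions.
C8: 2 σ bonds, plus two π bonds; 2 regions of electron density → sp.
C9 has 2 σ bonds, plus two π bonds: steric number 2 → sp.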